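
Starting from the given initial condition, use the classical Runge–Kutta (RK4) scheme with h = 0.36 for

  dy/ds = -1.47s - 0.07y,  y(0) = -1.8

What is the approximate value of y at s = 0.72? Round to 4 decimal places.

-2.0862

RK4: k1 = f(s_n, y_n); k2 = f(s_n + h/2, y_n + (h/2)·k1); k3 = f(s_n + h/2, y_n + (h/2)·k2); k4 = f(s_n + h, y_n + h·k3); y_{n+1} = y_n + (h/6)·(k1 + 2k2 + 2k3 + k4).
s=0.000000, y=-1.800000:
  k1 = f(0.000000, -1.800000) = 0.126000
  k2 = f(0.180000, -1.777320) = -0.140188
  k3 = f(0.180000, -1.825234) = -0.136834
  k4 = f(0.360000, -1.849260) = -0.399752
  y ← -1.800000 + (0.36/6)·(k1 + 2k2 + 2k3 + k4) = -1.849668
s=0.360000, y=-1.849668:
  k1 = f(0.360000, -1.849668) = -0.399723
  k2 = f(0.540000, -1.921618) = -0.659287
  k3 = f(0.540000, -1.968339) = -0.656016
  k4 = f(0.720000, -2.085834) = -0.912392
  y ← -1.849668 + (0.36/6)·(k1 + 2k2 + 2k3 + k4) = -2.086231
y(0.72) ≈ -2.0862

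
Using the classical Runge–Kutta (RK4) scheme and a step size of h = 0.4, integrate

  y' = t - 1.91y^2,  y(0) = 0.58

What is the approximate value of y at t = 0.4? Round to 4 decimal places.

0.4663

RK4: k1 = f(t_n, y_n); k2 = f(t_n + h/2, y_n + (h/2)·k1); k3 = f(t_n + h/2, y_n + (h/2)·k2); k4 = f(t_n + h, y_n + h·k3); y_{n+1} = y_n + (h/6)·(k1 + 2k2 + 2k3 + k4).
t=0.000000, y=0.580000:
  k1 = f(0.000000, 0.580000) = -0.642524
  k2 = f(0.200000, 0.451495) = -0.189350
  k3 = f(0.200000, 0.542130) = -0.361359
  k4 = f(0.400000, 0.435457) = 0.037821
  y ← 0.580000 + (0.4/6)·(k1 + 2k2 + 2k3 + k4) = 0.466259
y(0.4) ≈ 0.4663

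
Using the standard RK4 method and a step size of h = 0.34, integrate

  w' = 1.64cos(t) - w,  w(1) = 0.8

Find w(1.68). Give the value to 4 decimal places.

0.5569

RK4: k1 = f(t_n, w_n); k2 = f(t_n + h/2, w_n + (h/2)·k1); k3 = f(t_n + h/2, w_n + (h/2)·k2); k4 = f(t_n + h, w_n + h·k3); w_{n+1} = w_n + (h/6)·(k1 + 2k2 + 2k3 + k4).
t=1.000000, w=0.800000:
  k1 = f(1.000000, 0.800000) = 0.086096
  k2 = f(1.170000, 0.814636) = -0.174788
  k3 = f(1.170000, 0.770286) = -0.130437
  k4 = f(1.340000, 0.755651) = -0.380497
  w ← 0.800000 + (0.34/6)·(k1 + 2k2 + 2k3 + k4) = 0.748725
t=1.340000, w=0.748725:
  k1 = f(1.340000, 0.748725) = -0.373571
  k2 = f(1.510000, 0.685218) = -0.585574
  k3 = f(1.510000, 0.649178) = -0.549533
  k4 = f(1.680000, 0.561884) = -0.740622
  w ← 0.748725 + (0.34/6)·(k1 + 2k2 + 2k3 + k4) = 0.556942
w(1.68) ≈ 0.5569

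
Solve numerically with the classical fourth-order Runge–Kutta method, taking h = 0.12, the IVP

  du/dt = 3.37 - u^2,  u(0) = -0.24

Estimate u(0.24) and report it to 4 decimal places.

RK4: k1 = f(t_n, u_n); k2 = f(t_n + h/2, u_n + (h/2)·k1); k3 = f(t_n + h/2, u_n + (h/2)·k2); k4 = f(t_n + h, u_n + h·k3); u_{n+1} = u_n + (h/6)·(k1 + 2k2 + 2k3 + k4).
t=0.000000, u=-0.240000:
  k1 = f(0.000000, -0.240000) = 3.312400
  k2 = f(0.060000, -0.041256) = 3.368298
  k3 = f(0.060000, -0.037902) = 3.368563
  k4 = f(0.120000, 0.164228) = 3.343029
  u ← -0.240000 + (0.12/6)·(k1 + 2k2 + 2k3 + k4) = 0.162583
t=0.120000, u=0.162583:
  k1 = f(0.120000, 0.162583) = 3.343567
  k2 = f(0.180000, 0.363197) = 3.238088
  k3 = f(0.180000, 0.356868) = 3.242645
  k4 = f(0.240000, 0.551700) = 3.065627
  u ← 0.162583 + (0.12/6)·(k1 + 2k2 + 2k3 + k4) = 0.549996
u(0.24) ≈ 0.5500

0.5500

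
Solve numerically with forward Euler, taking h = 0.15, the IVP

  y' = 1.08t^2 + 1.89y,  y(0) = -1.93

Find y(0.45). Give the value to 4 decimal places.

Euler: y_{n+1} = y_n + h·f(t_n, y_n).
t=0.000000, y=-1.930000: f=-3.647700 → y ← -1.930000 + 0.15·(-3.647700) = -2.477155
t=0.150000, y=-2.477155: f=-4.657523 → y ← -2.477155 + 0.15·(-4.657523) = -3.175783
t=0.300000, y=-3.175783: f=-5.905031 → y ← -3.175783 + 0.15·(-5.905031) = -4.061538
y(0.45) ≈ -4.0615

-4.0615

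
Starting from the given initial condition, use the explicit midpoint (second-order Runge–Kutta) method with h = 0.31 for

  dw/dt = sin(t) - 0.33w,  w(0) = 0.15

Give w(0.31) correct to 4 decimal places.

Midpoint: k1 = f(t_n, w_n); k2 = f(t_n + h/2, w_n + (h/2)·k1); w_{n+1} = w_n + h·k2.
t=0.000000, w=0.150000:
  k1 = f(0.000000, 0.150000) = -0.049500
  k2 = f(0.155000, 0.142327) = 0.107412
  w ← 0.150000 + 0.31·0.107412 = 0.183298
w(0.31) ≈ 0.1833

0.1833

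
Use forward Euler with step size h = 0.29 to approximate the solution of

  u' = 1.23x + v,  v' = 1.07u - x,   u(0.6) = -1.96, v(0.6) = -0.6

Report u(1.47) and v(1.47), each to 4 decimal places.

Euler on (u,v): u_{n+1} = u_n + h·u', v_{n+1} = v_n + h·v'.
0.600000: (-1.960000, -0.600000); f=(0.138000, -2.697200) → (-1.919980, -1.382188)
0.890000: (-1.919980, -1.382188); f=(-0.287488, -2.944379) → (-2.003352, -2.236058)
1.180000: (-2.003352, -2.236058); f=(-0.784658, -3.323586) → (-2.230902, -3.199898)
(u(1.47), v(1.47)) ≈ (-2.2309, -3.1999)

-2.2309, -3.1999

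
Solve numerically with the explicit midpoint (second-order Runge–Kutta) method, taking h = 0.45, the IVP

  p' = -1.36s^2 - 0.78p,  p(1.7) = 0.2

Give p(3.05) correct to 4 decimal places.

Midpoint: k1 = f(s_n, p_n); k2 = f(s_n + h/2, p_n + (h/2)·k1); p_{n+1} = p_n + h·k2.
s=1.700000, p=0.200000:
  k1 = f(1.700000, 0.200000) = -4.086400
  k2 = f(1.925000, -0.719440) = -4.478487
  p ← 0.200000 + 0.45·(-4.478487) = -1.815319
s=2.150000, p=-1.815319:
  k1 = f(2.150000, -1.815319) = -4.870651
  k2 = f(2.375000, -2.911216) = -5.400502
  p ← -1.815319 + 0.45·(-5.400502) = -4.245545
s=2.600000, p=-4.245545:
  k1 = f(2.600000, -4.245545) = -5.882075
  k2 = f(2.825000, -5.569012) = -6.509821
  p ← -4.245545 + 0.45·(-6.509821) = -7.174964
p(3.05) ≈ -7.1750

-7.1750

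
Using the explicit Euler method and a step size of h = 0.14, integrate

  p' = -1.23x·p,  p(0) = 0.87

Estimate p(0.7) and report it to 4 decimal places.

Euler: p_{n+1} = p_n + h·f(x_n, p_n).
x=0.000000, p=0.870000: f=0.000000 → p ← 0.870000 + 0.14·0.000000 = 0.870000
x=0.140000, p=0.870000: f=-0.149814 → p ← 0.870000 + 0.14·(-0.149814) = 0.849026
x=0.280000, p=0.849026: f=-0.292405 → p ← 0.849026 + 0.14·(-0.292405) = 0.808089
x=0.420000, p=0.808089: f=-0.417459 → p ← 0.808089 + 0.14·(-0.417459) = 0.749645
x=0.560000, p=0.749645: f=-0.516356 → p ← 0.749645 + 0.14·(-0.516356) = 0.677355
p(0.7) ≈ 0.6774

0.6774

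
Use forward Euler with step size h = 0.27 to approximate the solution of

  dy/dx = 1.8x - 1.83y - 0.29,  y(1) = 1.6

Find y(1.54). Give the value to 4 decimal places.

1.1547

Euler: y_{n+1} = y_n + h·f(x_n, y_n).
x=1.000000, y=1.600000: f=-1.418000 → y ← 1.600000 + 0.27·(-1.418000) = 1.217140
x=1.270000, y=1.217140: f=-0.231366 → y ← 1.217140 + 0.27·(-0.231366) = 1.154671
y(1.54) ≈ 1.1547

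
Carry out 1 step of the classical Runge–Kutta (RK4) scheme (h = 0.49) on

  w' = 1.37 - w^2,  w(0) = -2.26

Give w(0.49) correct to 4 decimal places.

RK4: k1 = f(t_n, w_n); k2 = f(t_n + h/2, w_n + (h/2)·k1); k3 = f(t_n + h/2, w_n + (h/2)·k2); k4 = f(t_n + h, w_n + h·k3); w_{n+1} = w_n + (h/6)·(k1 + 2k2 + 2k3 + k4).
t=0.000000, w=-2.260000:
  k1 = f(0.000000, -2.260000) = -3.737600
  k2 = f(0.245000, -3.175712) = -8.715147
  k3 = f(0.245000, -4.395211) = -17.947879
  k4 = f(0.490000, -11.054461) = -120.831104
  w ← -2.260000 + (0.49/6)·(k1 + 2k2 + 2k3 + k4) = -16.788072
w(0.49) ≈ -16.7881

-16.7881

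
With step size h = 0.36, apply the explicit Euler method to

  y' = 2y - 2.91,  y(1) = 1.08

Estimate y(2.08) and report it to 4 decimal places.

-0.4532

Euler: y_{n+1} = y_n + h·f(t_n, y_n).
t=1.000000, y=1.080000: f=-0.750000 → y ← 1.080000 + 0.36·(-0.750000) = 0.810000
t=1.360000, y=0.810000: f=-1.290000 → y ← 0.810000 + 0.36·(-1.290000) = 0.345600
t=1.720000, y=0.345600: f=-2.218800 → y ← 0.345600 + 0.36·(-2.218800) = -0.453168
y(2.08) ≈ -0.4532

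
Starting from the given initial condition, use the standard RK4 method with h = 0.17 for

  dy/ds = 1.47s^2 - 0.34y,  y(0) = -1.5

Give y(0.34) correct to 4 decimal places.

-1.3175

RK4: k1 = f(s_n, y_n); k2 = f(s_n + h/2, y_n + (h/2)·k1); k3 = f(s_n + h/2, y_n + (h/2)·k2); k4 = f(s_n + h, y_n + h·k3); y_{n+1} = y_n + (h/6)·(k1 + 2k2 + 2k3 + k4).
s=0.000000, y=-1.500000:
  k1 = f(0.000000, -1.500000) = 0.510000
  k2 = f(0.085000, -1.456650) = 0.505882
  k3 = f(0.085000, -1.457000) = 0.506001
  k4 = f(0.170000, -1.413980) = 0.523236
  y ← -1.500000 + (0.17/6)·(k1 + 2k2 + 2k3 + k4) = -1.413385
s=0.170000, y=-1.413385:
  k1 = f(0.170000, -1.413385) = 0.523034
  k2 = f(0.255000, -1.368927) = 0.561022
  k3 = f(0.255000, -1.365698) = 0.559924
  k4 = f(0.340000, -1.318198) = 0.618119
  y ← -1.413385 + (0.17/6)·(k1 + 2k2 + 2k3 + k4) = -1.317532
y(0.34) ≈ -1.3175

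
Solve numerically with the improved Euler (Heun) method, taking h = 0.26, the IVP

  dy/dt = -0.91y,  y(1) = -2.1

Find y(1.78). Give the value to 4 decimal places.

Heun: k1 = f(t_n, y_n); k2 = f(t_n + h, y_n + h·k1); y_{n+1} = y_n + (h/2)·(k1 + k2).
t=1.000000, y=-2.100000:
  k1 = f(1.000000, -2.100000) = 1.911000
  k2 = f(1.260000, -1.603140) = 1.458857
  y ← -2.100000 + (0.26/2)·(1.911000 + 1.458857) = -1.661919
t=1.260000, y=-1.661919:
  k1 = f(1.260000, -1.661919) = 1.512346
  k2 = f(1.520000, -1.268709) = 1.154525
  y ← -1.661919 + (0.26/2)·(1.512346 + 1.154525) = -1.315225
t=1.520000, y=-1.315225:
  k1 = f(1.520000, -1.315225) = 1.196855
  k2 = f(1.780000, -1.004043) = 0.913679
  y ← -1.315225 + (0.26/2)·(1.196855 + 0.913679) = -1.040856
y(1.78) ≈ -1.0409

-1.0409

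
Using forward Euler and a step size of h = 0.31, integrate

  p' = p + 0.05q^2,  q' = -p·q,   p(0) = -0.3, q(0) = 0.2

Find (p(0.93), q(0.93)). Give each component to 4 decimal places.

-0.6715, 0.2842

Euler on (p,q): p_{n+1} = p_n + h·p', q_{n+1} = q_n + h·q'.
0.000000: (-0.300000, 0.200000); f=(-0.298000, 0.060000) → (-0.392380, 0.218600)
0.310000: (-0.392380, 0.218600); f=(-0.389991, 0.085774) → (-0.513277, 0.245190)
0.620000: (-0.513277, 0.245190); f=(-0.510271, 0.125850) → (-0.671461, 0.284204)
(p(0.93), q(0.93)) ≈ (-0.6715, 0.2842)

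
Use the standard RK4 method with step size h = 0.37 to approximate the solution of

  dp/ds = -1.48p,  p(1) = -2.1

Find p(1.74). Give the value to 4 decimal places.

-0.7033

RK4: k1 = f(s_n, p_n); k2 = f(s_n + h/2, p_n + (h/2)·k1); k3 = f(s_n + h/2, p_n + (h/2)·k2); k4 = f(s_n + h, p_n + h·k3); p_{n+1} = p_n + (h/6)·(k1 + 2k2 + 2k3 + k4).
s=1.000000, p=-2.100000:
  k1 = f(1.000000, -2.100000) = 3.108000
  k2 = f(1.185000, -1.525020) = 2.257030
  k3 = f(1.185000, -1.682450) = 2.490025
  k4 = f(1.370000, -1.178691) = 1.744462
  p ← -2.100000 + (0.37/6)·(k1 + 2k2 + 2k3 + k4) = -1.215295
s=1.370000, p=-1.215295:
  k1 = f(1.370000, -1.215295) = 1.798636
  k2 = f(1.555000, -0.882547) = 1.306170
  k3 = f(1.555000, -0.973653) = 1.441007
  k4 = f(1.740000, -0.682122) = 1.009541
  p ← -1.215295 + (0.37/6)·(k1 + 2k2 + 2k3 + k4) = -0.703305
p(1.74) ≈ -0.7033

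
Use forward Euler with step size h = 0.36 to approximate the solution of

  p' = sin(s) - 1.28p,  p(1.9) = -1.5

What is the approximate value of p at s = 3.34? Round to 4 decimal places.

0.1620

Euler: p_{n+1} = p_n + h·f(s_n, p_n).
s=1.900000, p=-1.500000: f=2.866300 → p ← -1.500000 + 0.36·2.866300 = -0.468132
s=2.260000, p=-0.468132: f=1.370962 → p ← -0.468132 + 0.36·1.370962 = 0.025414
s=2.620000, p=0.025414: f=0.465731 → p ← 0.025414 + 0.36·0.465731 = 0.193078
s=2.980000, p=0.193078: f=-0.086249 → p ← 0.193078 + 0.36·(-0.086249) = 0.162028
p(3.34) ≈ 0.1620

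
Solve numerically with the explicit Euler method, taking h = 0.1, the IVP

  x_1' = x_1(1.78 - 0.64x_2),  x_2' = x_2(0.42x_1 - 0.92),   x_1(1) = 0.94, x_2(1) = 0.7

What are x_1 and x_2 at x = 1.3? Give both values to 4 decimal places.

1.3760, 0.6059

Euler on (x_1,x_2): x_1_{n+1} = x_1_n + h·x_1', x_2_{n+1} = x_2_n + h·x_2'.
1.000000: (0.940000, 0.700000); f=(1.252080, -0.367640) → (1.065208, 0.663236)
1.100000: (1.065208, 0.663236); f=(1.443920, -0.313454) → (1.209600, 0.631891)
1.200000: (1.209600, 0.631891); f=(1.663914, -0.260319) → (1.375991, 0.605859)
(x_1(1.3), x_2(1.3)) ≈ (1.3760, 0.6059)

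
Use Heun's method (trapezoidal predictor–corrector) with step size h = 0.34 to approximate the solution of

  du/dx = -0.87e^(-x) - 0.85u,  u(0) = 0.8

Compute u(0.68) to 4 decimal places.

Heun: k1 = f(x_n, u_n); k2 = f(x_n + h, u_n + h·k1); u_{n+1} = u_n + (h/2)·(k1 + k2).
x=0.000000, u=0.800000:
  k1 = f(0.000000, 0.800000) = -1.550000
  k2 = f(0.340000, 0.273000) = -0.851290
  u ← 0.800000 + (0.34/2)·(-1.550000 + (-0.851290)) = 0.391781
x=0.340000, u=0.391781:
  k1 = f(0.340000, 0.391781) = -0.952254
  k2 = f(0.680000, 0.068014) = -0.498569
  u ← 0.391781 + (0.34/2)·(-0.952254 + (-0.498569)) = 0.145141
u(0.68) ≈ 0.1451

0.1451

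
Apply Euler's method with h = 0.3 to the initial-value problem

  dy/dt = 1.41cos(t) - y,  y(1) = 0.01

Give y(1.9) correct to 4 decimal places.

Euler: y_{n+1} = y_n + h·f(t_n, y_n).
t=1.000000, y=0.010000: f=0.751826 → y ← 0.010000 + 0.3·0.751826 = 0.235548
t=1.300000, y=0.235548: f=0.141625 → y ← 0.235548 + 0.3·0.141625 = 0.278036
t=1.600000, y=0.278036: f=-0.319207 → y ← 0.278036 + 0.3·(-0.319207) = 0.182273
y(1.9) ≈ 0.1823

0.1823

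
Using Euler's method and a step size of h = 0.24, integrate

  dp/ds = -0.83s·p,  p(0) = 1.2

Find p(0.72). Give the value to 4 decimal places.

1.0334

Euler: p_{n+1} = p_n + h·f(s_n, p_n).
s=0.000000, p=1.200000: f=0.000000 → p ← 1.200000 + 0.24·0.000000 = 1.200000
s=0.240000, p=1.200000: f=-0.239040 → p ← 1.200000 + 0.24·(-0.239040) = 1.142630
s=0.480000, p=1.142630: f=-0.455224 → p ← 1.142630 + 0.24·(-0.455224) = 1.033377
p(0.72) ≈ 1.0334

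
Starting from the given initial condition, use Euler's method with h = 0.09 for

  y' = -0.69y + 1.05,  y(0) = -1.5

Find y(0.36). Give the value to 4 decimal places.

-0.8165

Euler: y_{n+1} = y_n + h·f(t_n, y_n).
t=0.000000, y=-1.500000: f=2.085000 → y ← -1.500000 + 0.09·2.085000 = -1.312350
t=0.090000, y=-1.312350: f=1.955521 → y ← -1.312350 + 0.09·1.955521 = -1.136353
t=0.180000, y=-1.136353: f=1.834084 → y ← -1.136353 + 0.09·1.834084 = -0.971286
t=0.270000, y=-0.971286: f=1.720187 → y ← -0.971286 + 0.09·1.720187 = -0.816469
y(0.36) ≈ -0.8165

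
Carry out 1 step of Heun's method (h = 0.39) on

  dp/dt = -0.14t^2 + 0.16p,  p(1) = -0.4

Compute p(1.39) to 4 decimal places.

-0.5075

Heun: k1 = f(t_n, p_n); k2 = f(t_n + h, p_n + h·k1); p_{n+1} = p_n + (h/2)·(k1 + k2).
t=1.000000, p=-0.400000:
  k1 = f(1.000000, -0.400000) = -0.204000
  k2 = f(1.390000, -0.479560) = -0.347224
  p ← -0.400000 + (0.39/2)·(-0.204000 + (-0.347224)) = -0.507489
p(1.39) ≈ -0.5075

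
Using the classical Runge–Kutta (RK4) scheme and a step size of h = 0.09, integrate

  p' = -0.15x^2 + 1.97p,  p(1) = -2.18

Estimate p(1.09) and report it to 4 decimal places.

RK4: k1 = f(x_n, p_n); k2 = f(x_n + h/2, p_n + (h/2)·k1); k3 = f(x_n + h/2, p_n + (h/2)·k2); k4 = f(x_n + h, p_n + h·k3); p_{n+1} = p_n + (h/6)·(k1 + 2k2 + 2k3 + k4).
x=1.000000, p=-2.180000:
  k1 = f(1.000000, -2.180000) = -4.444600
  k2 = f(1.045000, -2.380007) = -4.852418
  k3 = f(1.045000, -2.398359) = -4.888571
  k4 = f(1.090000, -2.619971) = -5.339559
  p ← -2.180000 + (0.09/6)·(k1 + 2k2 + 2k3 + k4) = -2.618992
p(1.09) ≈ -2.6190

-2.6190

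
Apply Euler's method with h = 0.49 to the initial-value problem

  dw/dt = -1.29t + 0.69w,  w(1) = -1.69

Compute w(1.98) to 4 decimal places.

Euler: w_{n+1} = w_n + h·f(t_n, w_n).
t=1.000000, w=-1.690000: f=-2.456100 → w ← -1.690000 + 0.49·(-2.456100) = -2.893489
t=1.490000, w=-2.893489: f=-3.918607 → w ← -2.893489 + 0.49·(-3.918607) = -4.813607
w(1.98) ≈ -4.8136

-4.8136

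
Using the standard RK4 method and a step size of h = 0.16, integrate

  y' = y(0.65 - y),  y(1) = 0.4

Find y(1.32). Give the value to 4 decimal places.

RK4: k1 = f(t_n, y_n); k2 = f(t_n + h/2, y_n + (h/2)·k1); k3 = f(t_n + h/2, y_n + (h/2)·k2); k4 = f(t_n + h, y_n + h·k3); y_{n+1} = y_n + (h/6)·(k1 + 2k2 + 2k3 + k4).
t=1.000000, y=0.400000:
  k1 = f(1.000000, 0.400000) = 0.100000
  k2 = f(1.080000, 0.408000) = 0.098736
  k3 = f(1.080000, 0.407899) = 0.098753
  k4 = f(1.160000, 0.415800) = 0.097380
  y ← 0.400000 + (0.16/6)·(k1 + 2k2 + 2k3 + k4) = 0.415796
t=1.160000, y=0.415796:
  k1 = f(1.160000, 0.415796) = 0.097381
  k2 = f(1.240000, 0.423587) = 0.095906
  k3 = f(1.240000, 0.423469) = 0.095929
  k4 = f(1.320000, 0.431145) = 0.094358
  y ← 0.415796 + (0.16/6)·(k1 + 2k2 + 2k3 + k4) = 0.431140
y(1.32) ≈ 0.4311

0.4311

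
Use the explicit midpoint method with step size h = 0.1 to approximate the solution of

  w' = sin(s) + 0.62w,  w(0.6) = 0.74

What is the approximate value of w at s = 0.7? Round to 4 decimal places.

Midpoint: k1 = f(s_n, w_n); k2 = f(s_n + h/2, w_n + (h/2)·k1); w_{n+1} = w_n + h·k2.
s=0.600000, w=0.740000:
  k1 = f(0.600000, 0.740000) = 1.023442
  k2 = f(0.650000, 0.791172) = 1.095713
  w ← 0.740000 + 0.1·1.095713 = 0.849571
w(0.7) ≈ 0.8496

0.8496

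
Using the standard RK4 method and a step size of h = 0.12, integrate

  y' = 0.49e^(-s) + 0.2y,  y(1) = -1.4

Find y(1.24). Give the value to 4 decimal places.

RK4: k1 = f(s_n, y_n); k2 = f(s_n + h/2, y_n + (h/2)·k1); k3 = f(s_n + h/2, y_n + (h/2)·k2); k4 = f(s_n + h, y_n + h·k3); y_{n+1} = y_n + (h/6)·(k1 + 2k2 + 2k3 + k4).
s=1.000000, y=-1.400000:
  k1 = f(1.000000, -1.400000) = -0.099739
  k2 = f(1.060000, -1.405984) = -0.111434
  k3 = f(1.060000, -1.406686) = -0.111574
  k4 = f(1.120000, -1.413389) = -0.122801
  y ← -1.400000 + (0.12/6)·(k1 + 2k2 + 2k3 + k4) = -1.413371
s=1.120000, y=-1.413371:
  k1 = f(1.120000, -1.413371) = -0.122797
  k2 = f(1.180000, -1.420739) = -0.133581
  k3 = f(1.180000, -1.421386) = -0.133711
  k4 = f(1.240000, -1.429416) = -0.144085
  y ← -1.413371 + (0.12/6)·(k1 + 2k2 + 2k3 + k4) = -1.429400
y(1.24) ≈ -1.4294

-1.4294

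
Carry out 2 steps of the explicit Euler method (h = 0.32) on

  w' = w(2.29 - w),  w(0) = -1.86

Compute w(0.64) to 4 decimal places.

Euler: w_{n+1} = w_n + h·f(x_n, w_n).
x=0.000000, w=-1.860000: f=-7.719000 → w ← -1.860000 + 0.32·(-7.719000) = -4.330080
x=0.320000, w=-4.330080: f=-28.665476 → w ← -4.330080 + 0.32·(-28.665476) = -13.503032
w(0.64) ≈ -13.5030

-13.5030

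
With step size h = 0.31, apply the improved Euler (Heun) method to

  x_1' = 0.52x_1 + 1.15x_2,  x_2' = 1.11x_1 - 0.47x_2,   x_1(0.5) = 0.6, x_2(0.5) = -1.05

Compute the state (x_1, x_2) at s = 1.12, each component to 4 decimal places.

Heun on (x_1,x_2): k1 = f(s_n, state_n); k2 = f(s_n + h, state_n + h·k1); state_{n+1} = state_n + (h/2)·(k1 + k2).
0.500000: (0.600000, -1.050000)
  k1 = (-0.895500, 1.159500)
  predictor → (0.322395, -0.690555)
  k2 = (-0.626493, 0.682419)
  → (0.364091, -0.764503)
0.810000: (0.364091, -0.764503)
  k1 = (-0.689851, 0.763457)
  predictor → (0.150237, -0.527831)
  k2 = (-0.528882, 0.414844)
  → (0.175188, -0.581866)
(x_1(1.12), x_2(1.12)) ≈ (0.1752, -0.5819)

0.1752, -0.5819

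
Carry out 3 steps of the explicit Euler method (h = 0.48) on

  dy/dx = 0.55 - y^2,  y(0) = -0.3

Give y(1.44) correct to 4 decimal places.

0.4299

Euler: y_{n+1} = y_n + h·f(x_n, y_n).
x=0.000000, y=-0.300000: f=0.460000 → y ← -0.300000 + 0.48·0.460000 = -0.079200
x=0.480000, y=-0.079200: f=0.543727 → y ← -0.079200 + 0.48·0.543727 = 0.181789
x=0.960000, y=0.181789: f=0.516953 → y ← 0.181789 + 0.48·0.516953 = 0.429926
y(1.44) ≈ 0.4299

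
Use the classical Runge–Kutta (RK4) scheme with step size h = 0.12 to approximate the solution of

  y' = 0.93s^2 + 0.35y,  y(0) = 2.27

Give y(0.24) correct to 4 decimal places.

2.4733

RK4: k1 = f(s_n, y_n); k2 = f(s_n + h/2, y_n + (h/2)·k1); k3 = f(s_n + h/2, y_n + (h/2)·k2); k4 = f(s_n + h, y_n + h·k3); y_{n+1} = y_n + (h/6)·(k1 + 2k2 + 2k3 + k4).
s=0.000000, y=2.270000:
  k1 = f(0.000000, 2.270000) = 0.794500
  k2 = f(0.060000, 2.317670) = 0.814532
  k3 = f(0.060000, 2.318872) = 0.814953
  k4 = f(0.120000, 2.367794) = 0.842120
  y ← 2.270000 + (0.12/6)·(k1 + 2k2 + 2k3 + k4) = 2.367912
s=0.120000, y=2.367912:
  k1 = f(0.120000, 2.367912) = 0.842161
  k2 = f(0.180000, 2.418441) = 0.876587
  k3 = f(0.180000, 2.420507) = 0.877309
  k4 = f(0.240000, 2.473189) = 0.919184
  y ← 2.367912 + (0.12/6)·(k1 + 2k2 + 2k3 + k4) = 2.473295
y(0.24) ≈ 2.4733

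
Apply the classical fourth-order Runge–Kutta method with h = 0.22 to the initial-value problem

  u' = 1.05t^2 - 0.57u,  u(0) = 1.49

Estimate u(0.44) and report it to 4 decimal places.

1.1875

RK4: k1 = f(t_n, u_n); k2 = f(t_n + h/2, u_n + (h/2)·k1); k3 = f(t_n + h/2, u_n + (h/2)·k2); k4 = f(t_n + h, u_n + h·k3); u_{n+1} = u_n + (h/6)·(k1 + 2k2 + 2k3 + k4).
t=0.000000, u=1.490000:
  k1 = f(0.000000, 1.490000) = -0.849300
  k2 = f(0.110000, 1.396577) = -0.783344
  k3 = f(0.110000, 1.403832) = -0.787479
  k4 = f(0.220000, 1.316755) = -0.699730
  u ← 1.490000 + (0.22/6)·(k1 + 2k2 + 2k3 + k4) = 1.318009
t=0.220000, u=1.318009:
  k1 = f(0.220000, 1.318009) = -0.700445
  k2 = f(0.330000, 1.240960) = -0.593002
  k3 = f(0.330000, 1.252778) = -0.599739
  k4 = f(0.440000, 1.186066) = -0.472778
  u ← 1.318009 + (0.22/6)·(k1 + 2k2 + 2k3 + k4) = 1.187523
u(0.44) ≈ 1.1875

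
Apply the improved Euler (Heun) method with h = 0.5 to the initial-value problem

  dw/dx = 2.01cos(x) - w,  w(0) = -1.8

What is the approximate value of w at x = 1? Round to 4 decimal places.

Heun: k1 = f(x_n, w_n); k2 = f(x_n + h, w_n + h·k1); w_{n+1} = w_n + (h/2)·(k1 + k2).
x=0.000000, w=-1.800000:
  k1 = f(0.000000, -1.800000) = 3.810000
  k2 = f(0.500000, 0.105000) = 1.658941
  w ← -1.800000 + (0.5/2)·(3.810000 + 1.658941) = -0.432765
x=0.500000, w=-0.432765:
  k1 = f(0.500000, -0.432765) = 2.196706
  k2 = f(1.000000, 0.665588) = 0.420420
  w ← -0.432765 + (0.5/2)·(2.196706 + 0.420420) = 0.221517
w(1) ≈ 0.2215

0.2215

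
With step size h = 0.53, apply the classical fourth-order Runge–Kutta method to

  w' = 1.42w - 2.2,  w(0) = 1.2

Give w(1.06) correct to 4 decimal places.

RK4: k1 = f(x_n, w_n); k2 = f(x_n + h/2, w_n + (h/2)·k1); k3 = f(x_n + h/2, w_n + (h/2)·k2); k4 = f(x_n + h, w_n + h·k3); w_{n+1} = w_n + (h/6)·(k1 + 2k2 + 2k3 + k4).
x=0.000000, w=1.200000:
  k1 = f(0.000000, 1.200000) = -0.496000
  k2 = f(0.265000, 1.068560) = -0.682645
  k3 = f(0.265000, 1.019099) = -0.752879
  k4 = f(0.530000, 0.800974) = -1.062617
  w ← 1.200000 + (0.53/6)·(k1 + 2k2 + 2k3 + k4) = 0.808713
x=0.530000, w=0.808713:
  k1 = f(0.530000, 0.808713) = -1.051628
  k2 = f(0.795000, 0.530032) = -1.447355
  k3 = f(0.795000, 0.425164) = -1.596267
  k4 = f(1.060000, -0.037309) = -2.252978
  w ← 0.808713 + (0.53/6)·(k1 + 2k2 + 2k3 + k4) = -0.020901
w(1.06) ≈ -0.0209

-0.0209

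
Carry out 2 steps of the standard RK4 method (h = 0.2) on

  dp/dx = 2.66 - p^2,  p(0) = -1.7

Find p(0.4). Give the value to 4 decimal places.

RK4: k1 = f(x_n, p_n); k2 = f(x_n + h/2, p_n + (h/2)·k1); k3 = f(x_n + h/2, p_n + (h/2)·k2); k4 = f(x_n + h, p_n + h·k3); p_{n+1} = p_n + (h/6)·(k1 + 2k2 + 2k3 + k4).
x=0.000000, p=-1.700000:
  k1 = f(0.000000, -1.700000) = -0.230000
  k2 = f(0.100000, -1.723000) = -0.308729
  k3 = f(0.100000, -1.730873) = -0.335921
  k4 = f(0.200000, -1.767184) = -0.462940
  p ← -1.700000 + (0.2/6)·(k1 + 2k2 + 2k3 + k4) = -1.766075
x=0.200000, p=-1.766075:
  k1 = f(0.200000, -1.766075) = -0.459020
  k2 = f(0.300000, -1.811977) = -0.623259
  k3 = f(0.300000, -1.828401) = -0.683049
  k4 = f(0.400000, -1.902684) = -0.960208
  p ← -1.766075 + (0.2/6)·(k1 + 2k2 + 2k3 + k4) = -1.900469
p(0.4) ≈ -1.9005

-1.9005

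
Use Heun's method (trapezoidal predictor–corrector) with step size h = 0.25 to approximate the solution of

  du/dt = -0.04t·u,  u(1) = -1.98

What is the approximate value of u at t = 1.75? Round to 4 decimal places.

Heun: k1 = f(t_n, u_n); k2 = f(t_n + h, u_n + h·k1); u_{n+1} = u_n + (h/2)·(k1 + k2).
t=1.000000, u=-1.980000:
  k1 = f(1.000000, -1.980000) = 0.079200
  k2 = f(1.250000, -1.960200) = 0.098010
  u ← -1.980000 + (0.25/2)·(0.079200 + 0.098010) = -1.957849
t=1.250000, u=-1.957849:
  k1 = f(1.250000, -1.957849) = 0.097892
  k2 = f(1.500000, -1.933376) = 0.116003
  u ← -1.957849 + (0.25/2)·(0.097892 + 0.116003) = -1.931112
t=1.500000, u=-1.931112:
  k1 = f(1.500000, -1.931112) = 0.115867
  k2 = f(1.750000, -1.902145) = 0.133150
  u ← -1.931112 + (0.25/2)·(0.115867 + 0.133150) = -1.899985
u(1.75) ≈ -1.9000

-1.9000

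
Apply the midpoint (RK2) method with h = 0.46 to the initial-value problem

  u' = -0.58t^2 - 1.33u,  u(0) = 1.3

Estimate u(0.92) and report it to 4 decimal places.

Midpoint: k1 = f(t_n, u_n); k2 = f(t_n + h/2, u_n + (h/2)·k1); u_{n+1} = u_n + h·k2.
t=0.000000, u=1.300000:
  k1 = f(0.000000, 1.300000) = -1.729000
  k2 = f(0.230000, 0.902330) = -1.230781
  u ← 1.300000 + 0.46·(-1.230781) = 0.733841
t=0.460000, u=0.733841:
  k1 = f(0.460000, 0.733841) = -1.098736
  k2 = f(0.690000, 0.481131) = -0.916043
  u ← 0.733841 + 0.46·(-0.916043) = 0.312461
u(0.92) ≈ 0.3125

0.3125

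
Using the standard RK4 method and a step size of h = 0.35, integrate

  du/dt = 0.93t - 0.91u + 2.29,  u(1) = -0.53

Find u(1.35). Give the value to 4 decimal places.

0.6310

RK4: k1 = f(t_n, u_n); k2 = f(t_n + h/2, u_n + (h/2)·k1); k3 = f(t_n + h/2, u_n + (h/2)·k2); k4 = f(t_n + h, u_n + h·k3); u_{n+1} = u_n + (h/6)·(k1 + 2k2 + 2k3 + k4).
t=1.000000, u=-0.530000:
  k1 = f(1.000000, -0.530000) = 3.702300
  k2 = f(1.175000, 0.117902) = 3.275459
  k3 = f(1.175000, 0.043205) = 3.343433
  k4 = f(1.350000, 0.640202) = 2.962917
  u ← -0.530000 + (0.35/6)·(k1 + 2k2 + 2k3 + k4) = 0.631008
u(1.35) ≈ 0.6310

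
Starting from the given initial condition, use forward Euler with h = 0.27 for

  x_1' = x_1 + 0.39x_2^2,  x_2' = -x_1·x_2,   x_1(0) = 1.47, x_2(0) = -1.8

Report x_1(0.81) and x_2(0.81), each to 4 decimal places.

Euler on (x_1,x_2): x_1_{n+1} = x_1_n + h·x_1', x_2_{n+1} = x_2_n + h·x_2'.
0.000000: (1.470000, -1.800000); f=(2.733600, 2.646000) → (2.208072, -1.085580)
0.270000: (2.208072, -1.085580); f=(2.667681, 2.397039) → (2.928346, -0.438380)
0.540000: (2.928346, -0.438380); f=(3.003295, 1.283727) → (3.739235, -0.091773)
(x_1(0.81), x_2(0.81)) ≈ (3.7392, -0.0918)

3.7392, -0.0918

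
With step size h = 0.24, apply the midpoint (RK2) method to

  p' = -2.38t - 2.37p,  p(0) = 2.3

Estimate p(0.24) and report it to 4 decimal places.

1.2953

Midpoint: k1 = f(t_n, p_n); k2 = f(t_n + h/2, p_n + (h/2)·k1); p_{n+1} = p_n + h·k2.
t=0.000000, p=2.300000:
  k1 = f(0.000000, 2.300000) = -5.451000
  k2 = f(0.120000, 1.645880) = -4.186336
  p ← 2.300000 + 0.24·(-4.186336) = 1.295279
p(0.24) ≈ 1.2953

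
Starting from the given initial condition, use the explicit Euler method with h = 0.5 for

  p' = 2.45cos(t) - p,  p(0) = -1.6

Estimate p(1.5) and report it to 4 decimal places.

Euler: p_{n+1} = p_n + h·f(t_n, p_n).
t=0.000000, p=-1.600000: f=4.050000 → p ← -1.600000 + 0.5·4.050000 = 0.425000
t=0.500000, p=0.425000: f=1.725077 → p ← 0.425000 + 0.5·1.725077 = 1.287539
t=1.000000, p=1.287539: f=0.036202 → p ← 1.287539 + 0.5·0.036202 = 1.305640
p(1.5) ≈ 1.3056

1.3056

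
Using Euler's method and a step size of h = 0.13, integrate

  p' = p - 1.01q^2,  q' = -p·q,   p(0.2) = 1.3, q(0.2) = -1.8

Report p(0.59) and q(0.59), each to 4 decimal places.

0.7811, -1.1440

Euler on (p,q): p_{n+1} = p_n + h·p', q_{n+1} = q_n + h·q'.
0.200000: (1.300000, -1.800000); f=(-1.972400, 2.340000) → (1.043588, -1.495800)
0.330000: (1.043588, -1.495800); f=(-1.216204, 1.560999) → (0.885482, -1.292870)
0.460000: (0.885482, -1.292870); f=(-0.802747, 1.144813) → (0.781124, -1.144045)
(p(0.59), q(0.59)) ≈ (0.7811, -1.1440)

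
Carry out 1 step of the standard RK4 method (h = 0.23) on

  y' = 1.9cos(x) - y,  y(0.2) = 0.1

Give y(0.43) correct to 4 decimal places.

0.4493

RK4: k1 = f(x_n, y_n); k2 = f(x_n + h/2, y_n + (h/2)·k1); k3 = f(x_n + h/2, y_n + (h/2)·k2); k4 = f(x_n + h, y_n + h·k3); y_{n+1} = y_n + (h/6)·(k1 + 2k2 + 2k3 + k4).
x=0.200000, y=0.100000:
  k1 = f(0.200000, 0.100000) = 1.762126
  k2 = f(0.315000, 0.302645) = 1.503869
  k3 = f(0.315000, 0.272945) = 1.533568
  k4 = f(0.430000, 0.452721) = 1.274314
  y ← 0.100000 + (0.23/6)·(k1 + 2k2 + 2k3 + k4) = 0.449267
y(0.43) ≈ 0.4493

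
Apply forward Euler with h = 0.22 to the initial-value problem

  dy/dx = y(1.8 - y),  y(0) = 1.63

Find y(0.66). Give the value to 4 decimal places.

1.7576

Euler: y_{n+1} = y_n + h·f(x_n, y_n).
x=0.000000, y=1.630000: f=0.277100 → y ← 1.630000 + 0.22·0.277100 = 1.690962
x=0.220000, y=1.690962: f=0.184379 → y ← 1.690962 + 0.22·0.184379 = 1.731525
x=0.440000, y=1.731525: f=0.118566 → y ← 1.731525 + 0.22·0.118566 = 1.757610
y(0.66) ≈ 1.7576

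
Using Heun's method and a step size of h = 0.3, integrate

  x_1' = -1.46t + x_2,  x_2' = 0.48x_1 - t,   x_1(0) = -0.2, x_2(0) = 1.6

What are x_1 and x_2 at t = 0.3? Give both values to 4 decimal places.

0.2100, 1.5608

Heun on (x_1,x_2): k1 = f(t_n, state_n); k2 = f(t_n + h, state_n + h·k1); state_{n+1} = state_n + (h/2)·(k1 + k2).
0.000000: (-0.200000, 1.600000)
  k1 = (1.600000, -0.096000)
  predictor → (0.280000, 1.571200)
  k2 = (1.133200, -0.165600)
  → (0.209980, 1.560760)
(x_1(0.3), x_2(0.3)) ≈ (0.2100, 1.5608)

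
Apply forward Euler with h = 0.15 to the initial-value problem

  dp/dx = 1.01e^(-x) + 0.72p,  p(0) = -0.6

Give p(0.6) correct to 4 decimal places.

Euler: p_{n+1} = p_n + h·f(x_n, p_n).
x=0.000000, p=-0.600000: f=0.578000 → p ← -0.600000 + 0.15·0.578000 = -0.513300
x=0.150000, p=-0.513300: f=0.499739 → p ← -0.513300 + 0.15·0.499739 = -0.438339
x=0.300000, p=-0.438339: f=0.432622 → p ← -0.438339 + 0.15·0.432622 = -0.373446
x=0.450000, p=-0.373446: f=0.375123 → p ← -0.373446 + 0.15·0.375123 = -0.317177
p(0.6) ≈ -0.3172

-0.3172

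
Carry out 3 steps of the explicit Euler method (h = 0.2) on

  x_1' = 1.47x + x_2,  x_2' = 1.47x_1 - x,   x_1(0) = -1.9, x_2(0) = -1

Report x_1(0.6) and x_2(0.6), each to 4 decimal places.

Euler on (x_1,x_2): x_1_{n+1} = x_1_n + h·x_1', x_2_{n+1} = x_2_n + h·x_2'.
0.000000: (-1.900000, -1.000000); f=(-1.000000, -2.793000) → (-2.100000, -1.558600)
0.200000: (-2.100000, -1.558600); f=(-1.264600, -3.287000) → (-2.352920, -2.216000)
0.400000: (-2.352920, -2.216000); f=(-1.628000, -3.858792) → (-2.678520, -2.987758)
(x_1(0.6), x_2(0.6)) ≈ (-2.6785, -2.9878)

-2.6785, -2.9878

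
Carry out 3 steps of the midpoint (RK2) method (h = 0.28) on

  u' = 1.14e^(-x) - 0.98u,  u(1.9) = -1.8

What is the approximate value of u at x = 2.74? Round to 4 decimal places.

-0.7398

Midpoint: k1 = f(x_n, u_n); k2 = f(x_n + h/2, u_n + (h/2)·k1); u_{n+1} = u_n + h·k2.
x=1.900000, u=-1.800000:
  k1 = f(1.900000, -1.800000) = 1.934508
  k2 = f(2.040000, -1.529169) = 1.646818
  u ← -1.800000 + 0.28·1.646818 = -1.338891
x=2.180000, u=-1.338891:
  k1 = f(2.180000, -1.338891) = 1.440980
  k2 = f(2.320000, -1.137154) = 1.226442
  u ← -1.338891 + 0.28·1.226442 = -0.995487
x=2.460000, u=-0.995487:
  k1 = f(2.460000, -0.995487) = 1.072973
  k2 = f(2.600000, -0.845271) = 0.913037
  u ← -0.995487 + 0.28·0.913037 = -0.739837
u(2.74) ≈ -0.7398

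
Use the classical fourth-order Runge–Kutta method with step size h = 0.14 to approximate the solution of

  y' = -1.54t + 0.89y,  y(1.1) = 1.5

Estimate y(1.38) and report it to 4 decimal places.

1.3201

RK4: k1 = f(t_n, y_n); k2 = f(t_n + h/2, y_n + (h/2)·k1); k3 = f(t_n + h/2, y_n + (h/2)·k2); k4 = f(t_n + h, y_n + h·k3); y_{n+1} = y_n + (h/6)·(k1 + 2k2 + 2k3 + k4).
t=1.100000, y=1.500000:
  k1 = f(1.100000, 1.500000) = -0.359000
  k2 = f(1.170000, 1.474870) = -0.489166
  k3 = f(1.170000, 1.465758) = -0.497275
  k4 = f(1.240000, 1.430381) = -0.636560
  y ← 1.500000 + (0.14/6)·(k1 + 2k2 + 2k3 + k4) = 1.430736
t=1.240000, y=1.430736:
  k1 = f(1.240000, 1.430736) = -0.636245
  k2 = f(1.310000, 1.386199) = -0.783683
  k3 = f(1.310000, 1.375879) = -0.792868
  k4 = f(1.380000, 1.319735) = -0.950636
  y ← 1.430736 + (0.14/6)·(k1 + 2k2 + 2k3 + k4) = 1.320137
y(1.38) ≈ 1.3201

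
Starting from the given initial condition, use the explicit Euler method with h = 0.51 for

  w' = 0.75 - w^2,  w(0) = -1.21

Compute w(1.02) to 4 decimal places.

-2.4555

Euler: w_{n+1} = w_n + h·f(s_n, w_n).
s=0.000000, w=-1.210000: f=-0.714100 → w ← -1.210000 + 0.51·(-0.714100) = -1.574191
s=0.510000, w=-1.574191: f=-1.728077 → w ← -1.574191 + 0.51·(-1.728077) = -2.455510
w(1.02) ≈ -2.4555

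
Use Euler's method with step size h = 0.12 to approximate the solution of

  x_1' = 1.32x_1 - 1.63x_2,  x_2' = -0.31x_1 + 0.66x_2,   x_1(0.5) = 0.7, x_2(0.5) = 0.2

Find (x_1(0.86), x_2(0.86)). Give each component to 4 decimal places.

Euler on (x_1,x_2): x_1_{n+1} = x_1_n + h·x_1', x_2_{n+1} = x_2_n + h·x_2'.
0.500000: (0.700000, 0.200000); f=(0.598000, -0.085000) → (0.771760, 0.189800)
0.620000: (0.771760, 0.189800); f=(0.709349, -0.113978) → (0.856882, 0.176123)
0.740000: (0.856882, 0.176123); f=(0.844004, -0.149392) → (0.958162, 0.158196)
(x_1(0.86), x_2(0.86)) ≈ (0.9582, 0.1582)

0.9582, 0.1582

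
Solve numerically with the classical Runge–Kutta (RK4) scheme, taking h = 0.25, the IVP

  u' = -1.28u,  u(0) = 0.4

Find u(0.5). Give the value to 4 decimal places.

RK4: k1 = f(x_n, u_n); k2 = f(x_n + h/2, u_n + (h/2)·k1); k3 = f(x_n + h/2, u_n + (h/2)·k2); k4 = f(x_n + h, u_n + h·k3); u_{n+1} = u_n + (h/6)·(k1 + 2k2 + 2k3 + k4).
x=0.000000, u=0.400000:
  k1 = f(0.000000, 0.400000) = -0.512000
  k2 = f(0.125000, 0.336000) = -0.430080
  k3 = f(0.125000, 0.346240) = -0.443187
  k4 = f(0.250000, 0.289203) = -0.370180
  u ← 0.400000 + (0.25/6)·(k1 + 2k2 + 2k3 + k4) = 0.290470
x=0.250000, u=0.290470:
  k1 = f(0.250000, 0.290470) = -0.371802
  k2 = f(0.375000, 0.243995) = -0.312314
  k3 = f(0.375000, 0.251431) = -0.321832
  k4 = f(0.500000, 0.210012) = -0.268816
  u ← 0.290470 + (0.25/6)·(k1 + 2k2 + 2k3 + k4) = 0.210932
u(0.5) ≈ 0.2109

0.2109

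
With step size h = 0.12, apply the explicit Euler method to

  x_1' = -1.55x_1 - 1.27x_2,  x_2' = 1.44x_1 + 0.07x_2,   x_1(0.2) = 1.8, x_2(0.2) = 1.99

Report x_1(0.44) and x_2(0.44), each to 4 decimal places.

Euler on (x_1,x_2): x_1_{n+1} = x_1_n + h·x_1', x_2_{n+1} = x_2_n + h·x_2'.
0.200000: (1.800000, 1.990000); f=(-5.317300, 2.731300) → (1.161924, 2.317756)
0.320000: (1.161924, 2.317756); f=(-4.744532, 1.835413) → (0.592580, 2.538006)
(x_1(0.44), x_2(0.44)) ≈ (0.5926, 2.5380)

0.5926, 2.5380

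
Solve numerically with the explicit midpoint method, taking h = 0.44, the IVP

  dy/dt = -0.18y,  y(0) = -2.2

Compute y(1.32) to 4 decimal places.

-1.7352

Midpoint: k1 = f(t_n, y_n); k2 = f(t_n + h/2, y_n + (h/2)·k1); y_{n+1} = y_n + h·k2.
t=0.000000, y=-2.200000:
  k1 = f(0.000000, -2.200000) = 0.396000
  k2 = f(0.220000, -2.112880) = 0.380318
  y ← -2.200000 + 0.44·0.380318 = -2.032660
t=0.440000, y=-2.032660:
  k1 = f(0.440000, -2.032660) = 0.365879
  k2 = f(0.660000, -1.952167) = 0.351390
  y ← -2.032660 + 0.44·0.351390 = -1.878048
t=0.880000, y=-1.878048:
  k1 = f(0.880000, -1.878048) = 0.338049
  k2 = f(1.100000, -1.803678) = 0.324662
  y ← -1.878048 + 0.44·0.324662 = -1.735197
y(1.32) ≈ -1.7352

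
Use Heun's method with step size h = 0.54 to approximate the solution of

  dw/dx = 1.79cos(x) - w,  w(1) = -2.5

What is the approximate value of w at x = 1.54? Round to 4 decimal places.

Heun: k1 = f(x_n, w_n); k2 = f(x_n + h, w_n + h·k1); w_{n+1} = w_n + (h/2)·(k1 + k2).
x=1.000000, w=-2.500000:
  k1 = f(1.000000, -2.500000) = 3.467141
  k2 = f(1.540000, -0.627744) = 0.682861
  w ← -2.500000 + (0.54/2)·(3.467141 + 0.682861) = -1.379500
w(1.54) ≈ -1.3795

-1.3795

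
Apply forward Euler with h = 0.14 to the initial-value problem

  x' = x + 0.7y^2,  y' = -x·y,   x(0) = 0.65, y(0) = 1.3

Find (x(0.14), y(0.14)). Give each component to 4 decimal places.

Euler on (x,y): x_{n+1} = x_n + h·x', y_{n+1} = y_n + h·y'.
0.000000: (0.650000, 1.300000); f=(1.833000, -0.845000) → (0.906620, 1.181700)
(x(0.14), y(0.14)) ≈ (0.9066, 1.1817)

0.9066, 1.1817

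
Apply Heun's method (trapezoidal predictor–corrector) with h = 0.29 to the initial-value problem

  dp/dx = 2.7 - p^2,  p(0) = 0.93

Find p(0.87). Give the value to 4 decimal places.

Heun: k1 = f(x_n, p_n); k2 = f(x_n + h, p_n + h·k1); p_{n+1} = p_n + (h/2)·(k1 + k2).
x=0.000000, p=0.930000:
  k1 = f(0.000000, 0.930000) = 1.835100
  k2 = f(0.290000, 1.462179) = 0.562033
  p ← 0.930000 + (0.29/2)·(1.835100 + 0.562033) = 1.277584
x=0.290000, p=1.277584:
  k1 = f(0.290000, 1.277584) = 1.067779
  k2 = f(0.580000, 1.587240) = 0.180669
  p ← 1.277584 + (0.29/2)·(1.067779 + 0.180669) = 1.458609
x=0.580000, p=1.458609:
  k1 = f(0.580000, 1.458609) = 0.572459
  k2 = f(0.870000, 1.624622) = 0.060602
  p ← 1.458609 + (0.29/2)·(0.572459 + 0.060602) = 1.550403
p(0.87) ≈ 1.5504

1.5504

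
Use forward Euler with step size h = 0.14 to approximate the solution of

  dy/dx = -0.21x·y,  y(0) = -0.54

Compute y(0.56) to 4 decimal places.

-0.5268

Euler: y_{n+1} = y_n + h·f(x_n, y_n).
x=0.000000, y=-0.540000: f=0.000000 → y ← -0.540000 + 0.14·0.000000 = -0.540000
x=0.140000, y=-0.540000: f=0.015876 → y ← -0.540000 + 0.14·0.015876 = -0.537777
x=0.280000, y=-0.537777: f=0.031621 → y ← -0.537777 + 0.14·0.031621 = -0.533350
x=0.420000, y=-0.533350: f=0.047042 → y ← -0.533350 + 0.14·0.047042 = -0.526765
y(0.56) ≈ -0.5268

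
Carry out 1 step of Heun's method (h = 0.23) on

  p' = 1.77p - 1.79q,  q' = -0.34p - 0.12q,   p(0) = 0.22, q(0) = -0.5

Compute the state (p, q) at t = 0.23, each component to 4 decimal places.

0.5762, -0.5149

Heun on (p,q): k1 = f(t_n, state_n); k2 = f(t_n + h, state_n + h·k1); state_{n+1} = state_n + (h/2)·(k1 + k2).
0.000000: (0.220000, -0.500000)
  k1 = (1.284400, -0.014800)
  predictor → (0.515412, -0.503404)
  k2 = (1.813372, -0.114832)
  → (0.576244, -0.514908)
(p(0.23), q(0.23)) ≈ (0.5762, -0.5149)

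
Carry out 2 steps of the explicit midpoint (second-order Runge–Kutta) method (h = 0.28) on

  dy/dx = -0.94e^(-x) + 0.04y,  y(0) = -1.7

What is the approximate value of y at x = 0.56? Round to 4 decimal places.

Midpoint: k1 = f(x_n, y_n); k2 = f(x_n + h/2, y_n + (h/2)·k1); y_{n+1} = y_n + h·k2.
x=0.000000, y=-1.700000:
  k1 = f(0.000000, -1.700000) = -1.008000
  k2 = f(0.140000, -1.841120) = -0.890842
  y ← -1.700000 + 0.28·(-0.890842) = -1.949436
x=0.280000, y=-1.949436:
  k1 = f(0.280000, -1.949436) = -0.788414
  k2 = f(0.420000, -2.059814) = -0.700017
  y ← -1.949436 + 0.28·(-0.700017) = -2.145440
y(0.56) ≈ -2.1454

-2.1454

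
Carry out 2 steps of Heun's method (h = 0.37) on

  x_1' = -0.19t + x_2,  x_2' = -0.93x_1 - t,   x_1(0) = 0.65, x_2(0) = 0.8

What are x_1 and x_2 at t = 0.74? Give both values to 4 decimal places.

0.9396, -0.0798

Heun on (x_1,x_2): k1 = f(t_n, state_n); k2 = f(t_n + h, state_n + h·k1); state_{n+1} = state_n + (h/2)·(k1 + k2).
0.000000: (0.650000, 0.800000)
  k1 = (0.800000, -0.604500)
  predictor → (0.946000, 0.576335)
  k2 = (0.506035, -1.249780)
  → (0.891616, 0.456958)
0.370000: (0.891616, 0.456958)
  k1 = (0.386658, -1.199203)
  predictor → (1.034680, 0.013253)
  k2 = (-0.127347, -1.702252)
  → (0.939589, -0.079811)
(x_1(0.74), x_2(0.74)) ≈ (0.9396, -0.0798)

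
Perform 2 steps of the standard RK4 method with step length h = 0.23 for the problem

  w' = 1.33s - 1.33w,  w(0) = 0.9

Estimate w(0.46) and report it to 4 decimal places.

RK4: k1 = f(s_n, w_n); k2 = f(s_n + h/2, w_n + (h/2)·k1); k3 = f(s_n + h/2, w_n + (h/2)·k2); k4 = f(s_n + h, w_n + h·k3); w_{n+1} = w_n + (h/6)·(k1 + 2k2 + 2k3 + k4).
s=0.000000, w=0.900000:
  k1 = f(0.000000, 0.900000) = -1.197000
  k2 = f(0.115000, 0.762345) = -0.860969
  k3 = f(0.115000, 0.800989) = -0.912365
  k4 = f(0.230000, 0.690156) = -0.612008
  w ← 0.900000 + (0.23/6)·(k1 + 2k2 + 2k3 + k4) = 0.694699
s=0.230000, w=0.694699:
  k1 = f(0.230000, 0.694699) = -0.618050
  k2 = f(0.345000, 0.623623) = -0.370569
  k3 = f(0.345000, 0.652084) = -0.408421
  k4 = f(0.460000, 0.600762) = -0.187214
  w ← 0.694699 + (0.23/6)·(k1 + 2k2 + 2k3 + k4) = 0.604108
w(0.46) ≈ 0.6041

0.6041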